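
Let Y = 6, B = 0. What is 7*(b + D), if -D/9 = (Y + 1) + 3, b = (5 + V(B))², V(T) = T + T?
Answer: -455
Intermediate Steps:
V(T) = 2*T
b = 25 (b = (5 + 2*0)² = (5 + 0)² = 5² = 25)
D = -90 (D = -9*((6 + 1) + 3) = -9*(7 + 3) = -9*10 = -90)
7*(b + D) = 7*(25 - 90) = 7*(-65) = -455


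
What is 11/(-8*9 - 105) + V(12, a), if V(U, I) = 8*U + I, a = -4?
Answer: 16273/177 ≈ 91.938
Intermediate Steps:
V(U, I) = I + 8*U
11/(-8*9 - 105) + V(12, a) = 11/(-8*9 - 105) + (-4 + 8*12) = 11/(-72 - 105) + (-4 + 96) = 11/(-177) + 92 = 11*(-1/177) + 92 = -11/177 + 92 = 16273/177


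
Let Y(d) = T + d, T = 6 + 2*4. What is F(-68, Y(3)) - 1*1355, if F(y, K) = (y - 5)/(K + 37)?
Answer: -73243/54 ≈ -1356.4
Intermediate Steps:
T = 14 (T = 6 + 8 = 14)
Y(d) = 14 + d
F(y, K) = (-5 + y)/(37 + K)
F(-68, Y(3)) - 1*1355 = (-5 - 68)/(37 + (14 + 3)) - 1*1355 = -73/(37 + 17) - 1355 = -73/54 - 1355 = -73243/54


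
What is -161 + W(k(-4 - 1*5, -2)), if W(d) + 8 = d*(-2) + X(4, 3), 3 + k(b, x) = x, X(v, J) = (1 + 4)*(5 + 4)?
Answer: -114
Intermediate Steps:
X(v, J) = 45 (X(v, J) = 5*9 = 45)
k(b, x) = -3 + x
W(d) = 37 - 2*d (W(d) = -8 + (d*(-2) + 45) = -8 + (-2*d + 45) = -8 + (45 - 2*d) = 37 - 2*d)
-161 + W(k(-4 - 1*5, -2)) = -161 + (37 - 2*(-3 - 2)) = -161 + (37 - 2*(-5)) = -161 + (37 + 10) = -161 + 47 = -114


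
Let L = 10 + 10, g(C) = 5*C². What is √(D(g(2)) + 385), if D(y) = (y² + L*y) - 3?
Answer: √1182 ≈ 34.380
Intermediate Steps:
L = 20
D(y) = -3 + y² + 20*y (D(y) = (y² + 20*y) - 3 = -3 + y² + 20*y)
√(D(g(2)) + 385) = √((-3 + (5*2²)² + 20*(5*2²)) + 385) = √((-3 + (5*4)² + 20*(5*4)) + 385) = √((-3 + 20² + 20*20) + 385) = √((-3 + 400 + 400) + 385) = √(797 + 385) = √1182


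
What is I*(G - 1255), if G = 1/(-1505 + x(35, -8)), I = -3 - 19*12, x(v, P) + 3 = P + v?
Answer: 429349536/1481 ≈ 2.8991e+5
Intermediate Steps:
x(v, P) = -3 + P + v (x(v, P) = -3 + (P + v) = -3 + P + v)
I = -231 (I = -3 - 228 = -231)
G = -1/1481 (G = 1/(-1505 + (-3 - 8 + 35)) = 1/(-1505 + 24) = 1/(-1481) = -1/1481 ≈ -0.00067522)
I*(G - 1255) = -231*(-1/1481 - 1255) = -231*(-1858656/1481) = 429349536/1481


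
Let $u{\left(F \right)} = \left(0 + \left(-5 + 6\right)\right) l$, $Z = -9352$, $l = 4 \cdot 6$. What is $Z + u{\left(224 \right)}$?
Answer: $-9328$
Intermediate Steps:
$l = 24$
$u{\left(F \right)} = 24$ ($u{\left(F \right)} = \left(0 + \left(-5 + 6\right)\right) 24 = \left(0 + 1\right) 24 = 1 \cdot 24 = 24$)
$Z + u{\left(224 \right)} = -9352 + 24 = -9328$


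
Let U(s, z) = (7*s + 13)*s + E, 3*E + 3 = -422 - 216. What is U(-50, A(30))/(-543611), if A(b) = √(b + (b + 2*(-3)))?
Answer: -49909/1630833 ≈ -0.030603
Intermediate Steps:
E = -641/3 (E = -1 + (-422 - 216)/3 = -1 + (⅓)*(-638) = -1 - 638/3 = -641/3 ≈ -213.67)
A(b) = √(-6 + 2*b) (A(b) = √(b + (b - 6)) = √(b + (-6 + b)) = √(-6 + 2*b))
U(s, z) = -641/3 + s*(13 + 7*s) (U(s, z) = (7*s + 13)*s - 641/3 = (13 + 7*s)*s - 641/3 = s*(13 + 7*s) - 641/3 = -641/3 + s*(13 + 7*s))
U(-50, A(30))/(-543611) = (-641/3 + 7*(-50)² + 13*(-50))/(-543611) = (-641/3 + 7*2500 - 650)*(-1/543611) = (-641/3 + 17500 - 650)*(-1/543611) = (49909/3)*(-1/543611) = -49909/1630833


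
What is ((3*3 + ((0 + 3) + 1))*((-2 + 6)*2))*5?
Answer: 520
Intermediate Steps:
((3*3 + ((0 + 3) + 1))*((-2 + 6)*2))*5 = ((9 + (3 + 1))*(4*2))*5 = ((9 + 4)*8)*5 = (13*8)*5 = 104*5 = 520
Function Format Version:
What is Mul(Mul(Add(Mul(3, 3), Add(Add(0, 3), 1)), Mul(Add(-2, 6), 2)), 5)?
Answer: 520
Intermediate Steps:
Mul(Mul(Add(Mul(3, 3), Add(Add(0, 3), 1)), Mul(Add(-2, 6), 2)), 5) = Mul(Mul(Add(9, Add(3, 1)), Mul(4, 2)), 5) = Mul(Mul(Add(9, 4), 8), 5) = Mul(Mul(13, 8), 5) = Mul(104, 5) = 520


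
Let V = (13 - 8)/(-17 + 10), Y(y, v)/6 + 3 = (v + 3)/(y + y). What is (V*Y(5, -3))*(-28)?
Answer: -360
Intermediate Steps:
Y(y, v) = -18 + 3*(3 + v)/y (Y(y, v) = -18 + 6*((v + 3)/(y + y)) = -18 + 6*((3 + v)/((2*y))) = -18 + 6*((3 + v)*(1/(2*y))) = -18 + 6*((3 + v)/(2*y)) = -18 + 3*(3 + v)/y)
V = -5/7 (V = 5/(-7) = 5*(-⅐) = -5/7 ≈ -0.71429)
(V*Y(5, -3))*(-28) = -15*(3 - 3 - 6*5)/(7*5)*(-28) = -15*(3 - 3 - 30)/(7*5)*(-28) = -15*(-30)/(7*5)*(-28) = -5/7*(-18)*(-28) = (90/7)*(-28) = -360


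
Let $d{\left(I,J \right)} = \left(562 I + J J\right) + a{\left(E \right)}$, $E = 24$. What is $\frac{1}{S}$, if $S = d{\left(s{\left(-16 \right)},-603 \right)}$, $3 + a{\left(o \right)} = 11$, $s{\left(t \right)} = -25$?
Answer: $\frac{1}{349567} \approx 2.8607 \cdot 10^{-6}$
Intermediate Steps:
$a{\left(o \right)} = 8$ ($a{\left(o \right)} = -3 + 11 = 8$)
$d{\left(I,J \right)} = 8 + J^{2} + 562 I$ ($d{\left(I,J \right)} = \left(562 I + J J\right) + 8 = \left(562 I + J^{2}\right) + 8 = \left(J^{2} + 562 I\right) + 8 = 8 + J^{2} + 562 I$)
$S = 349567$ ($S = 8 + \left(-603\right)^{2} + 562 \left(-25\right) = 8 + 363609 - 14050 = 349567$)
$\frac{1}{S} = \frac{1}{349567}$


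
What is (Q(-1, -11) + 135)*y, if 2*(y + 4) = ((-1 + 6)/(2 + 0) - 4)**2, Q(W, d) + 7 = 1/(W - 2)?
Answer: -8809/24 ≈ -367.04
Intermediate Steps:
Q(W, d) = -7 + 1/(-2 + W) (Q(W, d) = -7 + 1/(W - 2) = -7 + 1/(-2 + W))
y = -23/8 (y = -4 + ((-1 + 6)/(2 + 0) - 4)**2/2 = -4 + (5/2 - 4)**2/2 = -4 + (-3/2)**2/2 = -4 + (1/2)*(9/4) = -4 + 9/8 = -23/8 ≈ -2.8750)
(Q(-1, -11) + 135)*y = ((15 - 7*(-1))/(-2 - 1) + 135)*(-23/8) = ((15 + 7)/(-3) + 135)*(-23/8) = (-1/3*22 + 135)*(-23/8) = (-22/3 + 135)*(-23/8) = (383/3)*(-23/8) = -8809/24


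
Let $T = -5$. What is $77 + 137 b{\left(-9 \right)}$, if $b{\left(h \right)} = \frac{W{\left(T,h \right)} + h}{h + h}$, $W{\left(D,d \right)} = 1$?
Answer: $\frac{1241}{9} \approx 137.89$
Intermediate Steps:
$b{\left(h \right)} = \frac{1 + h}{2 h}$ ($b{\left(h \right)} = \frac{1 + h}{h + h} = \frac{1 + h}{2 h}$)
$77 + 137 b{\left(-9 \right)} = 77 + 137 \frac{1 - 9}{2 \left(-9\right)} = 77 + 137 \cdot \frac{1}{2} \left(- \frac{1}{9}\right) \left(-8\right) = 77 + 137 \cdot \frac{4}{9} = 77 + \frac{548}{9} = \frac{1241}{9}$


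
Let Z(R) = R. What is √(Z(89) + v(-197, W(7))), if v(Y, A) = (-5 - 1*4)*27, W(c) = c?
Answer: I*√154 ≈ 12.41*I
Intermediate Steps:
v(Y, A) = -243 (v(Y, A) = (-5 - 4)*27 = -9*27 = -243)
√(Z(89) + v(-197, W(7))) = √(89 - 243) = √(-154) = I*√154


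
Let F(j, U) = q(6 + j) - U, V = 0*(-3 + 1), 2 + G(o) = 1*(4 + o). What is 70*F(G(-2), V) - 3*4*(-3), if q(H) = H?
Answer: 456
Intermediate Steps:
G(o) = 2 + o (G(o) = -2 + 1*(4 + o) = -2 + (4 + o) = 2 + o)
V = 0 (V = 0*(-2) = 0)
F(j, U) = 6 + j - U (F(j, U) = (6 + j) - U = 6 + j - U)
70*F(G(-2), V) - 3*4*(-3) = 70*(6 + (2 - 2) - 1*0) - 3*4*(-3) = 70*(6 + 0 + 0) - 12*(-3) = 70*6 + 36 = 420 + 36 = 456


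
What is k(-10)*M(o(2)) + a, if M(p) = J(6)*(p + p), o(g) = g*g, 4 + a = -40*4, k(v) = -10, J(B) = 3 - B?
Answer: 76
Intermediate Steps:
a = -164 (a = -4 - 40*4 = -4 - 160 = -164)
o(g) = g²
M(p) = -6*p (M(p) = (3 - 1*6)*(p + p) = (3 - 6)*(2*p) = -6*p)
k(-10)*M(o(2)) + a = -(-60)*2² - 164 = -(-60)*4 - 164 = -10*(-24) - 164 = 240 - 164 = 76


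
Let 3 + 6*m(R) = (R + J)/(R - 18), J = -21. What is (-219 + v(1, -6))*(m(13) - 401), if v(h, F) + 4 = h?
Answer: 445369/5 ≈ 89074.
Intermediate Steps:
v(h, F) = -4 + h
m(R) = -½ + (-21 + R)/(6*(-18 + R)) (m(R) = -½ + ((R - 21)/(R - 18))/6 = -½ + ((-21 + R)/(-18 + R))/6 = -½ + (-21 + R)/(6*(-18 + R)))
(-219 + v(1, -6))*(m(13) - 401) = (-219 + (-4 + 1))*((33 - 2*13)/(6*(-18 + 13)) - 401) = (-219 - 3)*((⅙)*(33 - 26)/(-5) - 401) = -222*((⅙)*(-⅕)*7 - 401) = -222*(-7/30 - 401) = -222*(-12037/30) = 445369/5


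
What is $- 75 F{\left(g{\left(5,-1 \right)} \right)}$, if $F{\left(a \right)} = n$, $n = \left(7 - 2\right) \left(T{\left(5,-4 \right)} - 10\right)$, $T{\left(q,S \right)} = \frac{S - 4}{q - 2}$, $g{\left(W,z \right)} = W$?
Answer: $4750$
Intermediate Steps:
$T{\left(q,S \right)} = \frac{-4 + S}{-2 + q}$
$n = - \frac{190}{3}$ ($n = \left(7 - 2\right) \left(\frac{-4 - 4}{-2 + 5} - 10\right) = 5 \left(\frac{1}{3} \left(-8\right) - 10\right) = 5 \left(- \frac{8}{3} - 10\right) = 5 \left(- \frac{38}{3}\right) = - \frac{190}{3} \approx -63.333$)
$F{\left(a \right)} = - \frac{190}{3}$
$- 75 F{\left(g{\left(5,-1 \right)} \right)} = \left(-75\right) \left(- \frac{190}{3}\right) = 4750$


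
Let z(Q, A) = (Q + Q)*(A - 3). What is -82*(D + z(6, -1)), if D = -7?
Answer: 4510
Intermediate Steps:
z(Q, A) = 2*Q*(-3 + A) (z(Q, A) = (2*Q)*(-3 + A) = 2*Q*(-3 + A))
-82*(D + z(6, -1)) = -82*(-7 + 2*6*(-3 - 1)) = -82*(-7 + 2*6*(-4)) = -82*(-7 - 48) = -82*(-55) = 4510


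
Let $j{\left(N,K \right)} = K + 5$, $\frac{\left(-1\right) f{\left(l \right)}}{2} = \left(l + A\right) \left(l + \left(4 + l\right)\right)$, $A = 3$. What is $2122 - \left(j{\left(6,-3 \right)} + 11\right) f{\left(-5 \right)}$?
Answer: $2434$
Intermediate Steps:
$f{\left(l \right)} = - 2 \left(3 + l\right) \left(4 + 2 l\right)$ ($f{\left(l \right)} = - 2 \left(l + 3\right) \left(l + \left(4 + l\right)\right) = - 2 \left(3 + l\right) \left(4 + 2 l\right)$)
$j{\left(N,K \right)} = 5 + K$
$2122 - \left(j{\left(6,-3 \right)} + 11\right) f{\left(-5 \right)} = 2122 - \left(\left(5 - 3\right) + 11\right) \left(-24 - -100 - 4 \left(-5\right)^{2}\right) = 2122 - \left(2 + 11\right) \left(-24 + 100 - 100\right) = 2122 - 13 \left(-24 + 100 - 100\right) = 2122 - 13 \left(-24\right) = 2122 - -312 = 2122 + 312 = 2434$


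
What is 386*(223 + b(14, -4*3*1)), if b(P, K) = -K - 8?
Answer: 87622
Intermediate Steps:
b(P, K) = -8 - K
386*(223 + b(14, -4*3*1)) = 386*(223 + (-8 - (-4*3))) = 386*(223 + (-8 - (-12))) = 386*(223 + (-8 - 1*(-12))) = 386*(223 + (-8 + 12)) = 386*(223 + 4) = 386*227 = 87622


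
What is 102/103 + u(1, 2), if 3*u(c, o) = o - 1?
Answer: 409/309 ≈ 1.3236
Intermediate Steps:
u(c, o) = -⅓ + o/3 (u(c, o) = (o - 1)/3 = (-1 + o)/3 = -⅓ + o/3)
102/103 + u(1, 2) = 102/103 + (-⅓ + (⅓)*2) = (1/103)*102 + (-⅓ + ⅔) = 102/103 + ⅓ = 409/309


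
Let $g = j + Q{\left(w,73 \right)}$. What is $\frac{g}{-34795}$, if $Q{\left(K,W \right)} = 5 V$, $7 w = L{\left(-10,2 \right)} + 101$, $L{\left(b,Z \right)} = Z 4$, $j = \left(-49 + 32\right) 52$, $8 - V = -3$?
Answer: $\frac{829}{34795} \approx 0.023825$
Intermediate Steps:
$V = 11$ ($V = 8 - -3 = 8 + 3 = 11$)
$j = -884$ ($j = \left(-17\right) 52 = -884$)
$L{\left(b,Z \right)} = 4 Z$
$w = \frac{109}{7}$ ($w = \frac{4 \cdot 2 + 101}{7} = \frac{8 + 101}{7} = \frac{1}{7} \cdot 109 = \frac{109}{7} \approx 15.571$)
$Q{\left(K,W \right)} = 55$ ($Q{\left(K,W \right)} = 5 \cdot 11 = 55$)
$g = -829$ ($g = -884 + 55 = -829$)
$\frac{g}{-34795} = - \frac{829}{-34795} = \left(-829\right) \left(- \frac{1}{34795}\right) = \frac{829}{34795}$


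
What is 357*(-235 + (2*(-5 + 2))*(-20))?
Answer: -41055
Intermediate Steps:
357*(-235 + (2*(-5 + 2))*(-20)) = 357*(-235 + (2*(-3))*(-20)) = 357*(-235 - 6*(-20)) = 357*(-235 + 120) = 357*(-115) = -41055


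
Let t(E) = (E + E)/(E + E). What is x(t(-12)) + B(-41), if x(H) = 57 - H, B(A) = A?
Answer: 15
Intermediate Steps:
t(E) = 1 (t(E) = (2*E)/((2*E)) = (2*E)*(1/(2*E)) = 1)
x(t(-12)) + B(-41) = (57 - 1*1) - 41 = (57 - 1) - 41 = 56 - 41 = 15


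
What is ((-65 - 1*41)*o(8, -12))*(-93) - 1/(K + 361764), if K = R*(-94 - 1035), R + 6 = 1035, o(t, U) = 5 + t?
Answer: 102520252459/799977 ≈ 1.2815e+5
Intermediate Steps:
R = 1029 (R = -6 + 1035 = 1029)
K = -1161741 (K = 1029*(-94 - 1035) = 1029*(-1129) = -1161741)
((-65 - 1*41)*o(8, -12))*(-93) - 1/(K + 361764) = ((-65 - 1*41)*(5 + 8))*(-93) - 1/(-1161741 + 361764) = ((-65 - 41)*13)*(-93) - 1/(-799977) = -106*13*(-93) - 1*(-1/799977) = -1378*(-93) + 1/799977 = 128154 + 1/799977 = 102520252459/799977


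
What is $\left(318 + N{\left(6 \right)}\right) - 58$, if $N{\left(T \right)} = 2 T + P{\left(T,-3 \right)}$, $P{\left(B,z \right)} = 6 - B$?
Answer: $272$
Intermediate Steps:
$N{\left(T \right)} = 6 + T$ ($N{\left(T \right)} = 2 T - \left(-6 + T\right) = 6 + T$)
$\left(318 + N{\left(6 \right)}\right) - 58 = \left(318 + \left(6 + 6\right)\right) - 58 = \left(318 + 12\right) - 58 = 330 - 58 = 272$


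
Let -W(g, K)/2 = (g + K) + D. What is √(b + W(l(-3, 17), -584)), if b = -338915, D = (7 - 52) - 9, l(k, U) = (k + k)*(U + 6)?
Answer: I*√337363 ≈ 580.83*I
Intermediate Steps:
l(k, U) = 2*k*(6 + U) (l(k, U) = (2*k)*(6 + U) = 2*k*(6 + U))
D = -54 (D = -45 - 9 = -54)
W(g, K) = 108 - 2*K - 2*g (W(g, K) = -2*((g + K) - 54) = -2*((K + g) - 54) = -2*(-54 + K + g) = 108 - 2*K - 2*g)
√(b + W(l(-3, 17), -584)) = √(-338915 + (108 - 2*(-584) - 4*(-3)*(6 + 17))) = √(-338915 + (108 + 1168 - 4*(-3)*23)) = √(-338915 + (108 + 1168 - 2*(-138))) = √(-338915 + (108 + 1168 + 276)) = √(-338915 + 1552) = √(-337363) = I*√337363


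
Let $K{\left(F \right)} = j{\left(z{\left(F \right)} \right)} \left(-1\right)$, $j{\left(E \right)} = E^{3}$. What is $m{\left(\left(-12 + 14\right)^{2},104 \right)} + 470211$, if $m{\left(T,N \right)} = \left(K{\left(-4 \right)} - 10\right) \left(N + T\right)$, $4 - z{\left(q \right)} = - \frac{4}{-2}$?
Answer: $468267$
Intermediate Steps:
$z{\left(q \right)} = 2$ ($z{\left(q \right)} = 4 - - \frac{4}{-2} = 4 - \left(-4\right) \left(- \frac{1}{2}\right) = 4 - 2 = 2$)
$K{\left(F \right)} = -8$ ($K{\left(F \right)} = 2^{3} \left(-1\right) = 8 \left(-1\right) = -8$)
$m{\left(T,N \right)} = - 18 N - 18 T$ ($m{\left(T,N \right)} = \left(-8 - 10\right) \left(N + T\right) = - 18 \left(N + T\right) = - 18 N - 18 T$)
$m{\left(\left(-12 + 14\right)^{2},104 \right)} + 470211 = \left(\left(-18\right) 104 - 18 \left(-12 + 14\right)^{2}\right) + 470211 = \left(-1872 - 18 \cdot 2^{2}\right) + 470211 = \left(-1872 - 72\right) + 470211 = -1944 + 470211 = 468267$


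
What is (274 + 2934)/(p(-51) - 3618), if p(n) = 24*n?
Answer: -1604/2421 ≈ -0.66254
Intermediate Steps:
(274 + 2934)/(p(-51) - 3618) = (274 + 2934)/(24*(-51) - 3618) = 3208/(-1224 - 3618) = 3208/(-4842) = 3208*(-1/4842) = -1604/2421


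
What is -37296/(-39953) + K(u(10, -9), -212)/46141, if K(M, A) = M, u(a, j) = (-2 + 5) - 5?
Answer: 1720794830/1843471373 ≈ 0.93345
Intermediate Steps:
u(a, j) = -2 (u(a, j) = 3 - 5 = -2)
-37296/(-39953) + K(u(10, -9), -212)/46141 = -37296/(-39953) - 2/46141 = -37296*(-1/39953) - 2*1/46141 = 37296/39953 - 2/46141 = 1720794830/1843471373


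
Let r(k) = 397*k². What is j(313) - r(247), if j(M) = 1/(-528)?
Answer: -12788462545/528 ≈ -2.4221e+7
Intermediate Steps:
j(M) = -1/528
j(313) - r(247) = -1/528 - 397*247² = -1/528 - 397*61009 = -1/528 - 1*24220573 = -1/528 - 24220573 = -12788462545/528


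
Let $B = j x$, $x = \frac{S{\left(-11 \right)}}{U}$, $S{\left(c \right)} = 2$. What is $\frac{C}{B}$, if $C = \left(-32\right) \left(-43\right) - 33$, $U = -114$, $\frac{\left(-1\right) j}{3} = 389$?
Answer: $\frac{25517}{389} \approx 65.596$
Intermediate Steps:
$j = -1167$ ($j = \left(-3\right) 389 = -1167$)
$x = - \frac{1}{57}$ ($x = \frac{2}{-114} = 2 \left(- \frac{1}{114}\right) = - \frac{1}{57} \approx -0.017544$)
$C = 1343$ ($C = 1376 - 33 = 1343$)
$B = \frac{389}{19}$ ($B = \left(-1167\right) \left(- \frac{1}{57}\right) = \frac{389}{19} \approx 20.474$)
$\frac{C}{B} = \frac{1343}{\frac{389}{19}} = 1343 \cdot \frac{19}{389} = \frac{25517}{389}$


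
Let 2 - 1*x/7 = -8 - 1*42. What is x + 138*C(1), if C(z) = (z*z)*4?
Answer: 916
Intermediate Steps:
C(z) = 4*z² (C(z) = z²*4 = 4*z²)
x = 364 (x = 14 - 7*(-8 - 1*42) = 14 - 7*(-8 - 42) = 14 - 7*(-50) = 14 + 350 = 364)
x + 138*C(1) = 364 + 138*(4*1²) = 364 + 138*(4*1) = 364 + 138*4 = 364 + 552 = 916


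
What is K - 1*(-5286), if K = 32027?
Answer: 37313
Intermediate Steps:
K - 1*(-5286) = 32027 - 1*(-5286) = 32027 + 5286 = 37313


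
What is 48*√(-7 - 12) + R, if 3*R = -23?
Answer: -23/3 + 48*I*√19 ≈ -7.6667 + 209.23*I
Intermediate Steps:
R = -23/3 (R = (⅓)*(-23) = -23/3 ≈ -7.6667)
48*√(-7 - 12) + R = 48*√(-7 - 12) - 23/3 = 48*√(-19) - 23/3 = 48*(I*√19) - 23/3 = 48*I*√19 - 23/3 = -23/3 + 48*I*√19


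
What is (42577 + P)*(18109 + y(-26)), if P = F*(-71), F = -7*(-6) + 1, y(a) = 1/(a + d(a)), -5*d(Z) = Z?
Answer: 18609193611/26 ≈ 7.1574e+8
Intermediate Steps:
d(Z) = -Z/5
y(a) = 5/(4*a) (y(a) = 1/(a - a/5) = 1/(4*a/5) = 5/(4*a))
F = 43 (F = 42 + 1 = 43)
P = -3053 (P = 43*(-71) = -3053)
(42577 + P)*(18109 + y(-26)) = (42577 - 3053)*(18109 + (5/4)/(-26)) = 39524*(18109 + (5/4)*(-1/26)) = 39524*(18109 - 5/104) = 39524*(1883331/104) = 18609193611/26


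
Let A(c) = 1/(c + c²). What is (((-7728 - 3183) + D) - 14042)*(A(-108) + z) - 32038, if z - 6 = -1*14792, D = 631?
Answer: 2077728653851/5778 ≈ 3.5959e+8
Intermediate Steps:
z = -14786 (z = 6 - 1*14792 = 6 - 14792 = -14786)
(((-7728 - 3183) + D) - 14042)*(A(-108) + z) - 32038 = (((-7728 - 3183) + 631) - 14042)*(1/((-108)*(1 - 108)) - 14786) - 32038 = ((-10911 + 631) - 14042)*(-1/108/(-107) - 14786) - 32038 = (-10280 - 14042)*(-1/108*(-1/107) - 14786) - 32038 = -24322*(1/11556 - 14786) - 32038 = -24322*(-170867015/11556) - 32038 = 2077913769415/5778 - 32038 = 2077728653851/5778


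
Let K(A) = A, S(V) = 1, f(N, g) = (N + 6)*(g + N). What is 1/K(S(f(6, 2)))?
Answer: 1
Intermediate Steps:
f(N, g) = (6 + N)*(N + g)
1/K(S(f(6, 2))) = 1/1 = 1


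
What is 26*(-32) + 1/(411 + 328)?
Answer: -614847/739 ≈ -832.00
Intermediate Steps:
26*(-32) + 1/(411 + 328) = -832 + 1/739 = -614847/739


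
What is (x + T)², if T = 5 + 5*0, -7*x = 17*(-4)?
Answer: 10609/49 ≈ 216.51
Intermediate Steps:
x = 68/7 (x = -17*(-4)/7 = -⅐*(-68) = 68/7 ≈ 9.7143)
T = 5 (T = 5 + 0 = 5)
(x + T)² = (68/7 + 5)² = (103/7)² = 10609/49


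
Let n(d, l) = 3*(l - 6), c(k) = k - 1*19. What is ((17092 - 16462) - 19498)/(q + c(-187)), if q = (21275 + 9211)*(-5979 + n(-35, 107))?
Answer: 9434/86519371 ≈ 0.00010904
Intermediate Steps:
c(k) = -19 + k (c(k) = k - 19 = -19 + k)
n(d, l) = -18 + 3*l (n(d, l) = 3*(-6 + l) = -18 + 3*l)
q = -173038536 (q = (21275 + 9211)*(-5979 + (-18 + 3*107)) = 30486*(-5979 + (-18 + 321)) = 30486*(-5979 + 303) = 30486*(-5676) = -173038536)
((17092 - 16462) - 19498)/(q + c(-187)) = ((17092 - 16462) - 19498)/(-173038536 + (-19 - 187)) = (630 - 19498)/(-173038536 - 206) = -18868/(-173038742) = -18868*(-1/173038742) = 9434/86519371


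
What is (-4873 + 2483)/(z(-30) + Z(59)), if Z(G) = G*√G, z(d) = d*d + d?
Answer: -2079300/551521 + 141010*√59/551521 ≈ -1.8062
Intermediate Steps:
z(d) = d + d² (z(d) = d² + d = d + d²)
Z(G) = G^(3/2)
(-4873 + 2483)/(z(-30) + Z(59)) = (-4873 + 2483)/(-30*(1 - 30) + 59^(3/2)) = -2390/(-30*(-29) + 59*√59) = -2390/(870 + 59*√59)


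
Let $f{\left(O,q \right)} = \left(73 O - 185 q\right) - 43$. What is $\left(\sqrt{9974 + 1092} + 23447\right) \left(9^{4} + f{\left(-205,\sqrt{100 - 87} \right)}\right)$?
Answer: $- \left(8447 + 185 \sqrt{13}\right) \left(23447 + \sqrt{11066}\right) \approx -2.1466 \cdot 10^{8}$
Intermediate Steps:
$f{\left(O,q \right)} = -43 - 185 q + 73 O$ ($f{\left(O,q \right)} = \left(- 185 q + 73 O\right) - 43 = -43 - 185 q + 73 O$)
$\left(\sqrt{9974 + 1092} + 23447\right) \left(9^{4} + f{\left(-205,\sqrt{100 - 87} \right)}\right) = \left(\sqrt{9974 + 1092} + 23447\right) \left(9^{4} - \left(15008 + 185 \sqrt{100 - 87}\right)\right) = \left(\sqrt{11066} + 23447\right) \left(6561 - \left(15008 + 185 \sqrt{13}\right)\right) = \left(23447 + \sqrt{11066}\right) \left(6561 - \left(15008 + 185 \sqrt{13}\right)\right) = \left(23447 + \sqrt{11066}\right) \left(-8447 - 185 \sqrt{13}\right) = \left(-8447 - 185 \sqrt{13}\right) \left(23447 + \sqrt{11066}\right)$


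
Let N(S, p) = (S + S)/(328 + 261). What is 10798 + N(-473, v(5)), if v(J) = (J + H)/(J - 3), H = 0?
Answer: 6359076/589 ≈ 10796.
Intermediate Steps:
v(J) = J/(-3 + J) (v(J) = (J + 0)/(J - 3) = J/(-3 + J))
N(S, p) = 2*S/589 (N(S, p) = (2*S)/589 = (2*S)*(1/589) = 2*S/589)
10798 + N(-473, v(5)) = 10798 + (2/589)*(-473) = 10798 - 946/589 = 6359076/589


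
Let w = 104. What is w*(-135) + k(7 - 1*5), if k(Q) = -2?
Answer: -14042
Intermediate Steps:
w*(-135) + k(7 - 1*5) = 104*(-135) - 2 = -14040 - 2 = -14042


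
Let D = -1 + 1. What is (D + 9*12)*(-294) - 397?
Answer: -32149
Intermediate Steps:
D = 0
(D + 9*12)*(-294) - 397 = (0 + 9*12)*(-294) - 397 = (0 + 108)*(-294) - 397 = 108*(-294) - 397 = -31752 - 397 = -32149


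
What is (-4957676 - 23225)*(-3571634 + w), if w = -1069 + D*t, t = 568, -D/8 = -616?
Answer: 3853220032699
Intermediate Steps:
D = 4928 (D = -8*(-616) = 4928)
w = 2798035 (w = -1069 + 4928*568 = -1069 + 2799104 = 2798035)
(-4957676 - 23225)*(-3571634 + w) = (-4957676 - 23225)*(-3571634 + 2798035) = -4980901*(-773599) = 3853220032699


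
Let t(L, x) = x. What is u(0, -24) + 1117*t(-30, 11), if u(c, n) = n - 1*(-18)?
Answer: 12281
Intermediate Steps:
u(c, n) = 18 + n (u(c, n) = n + 18 = 18 + n)
u(0, -24) + 1117*t(-30, 11) = (18 - 24) + 1117*11 = -6 + 12287 = 12281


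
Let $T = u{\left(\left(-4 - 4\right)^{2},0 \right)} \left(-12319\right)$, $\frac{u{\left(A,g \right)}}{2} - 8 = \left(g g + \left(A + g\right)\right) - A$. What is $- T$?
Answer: $197104$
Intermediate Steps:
$u{\left(A,g \right)} = 16 + 2 g + 2 g^{2}$ ($u{\left(A,g \right)} = 16 + 2 \left(\left(g g + \left(A + g\right)\right) - A\right) = 16 + 2 \left(\left(g^{2} + \left(A + g\right)\right) - A\right) = 16 + 2 \left(\left(A + g + g^{2}\right) - A\right) = 16 + 2 \left(g + g^{2}\right) = 16 + \left(2 g + 2 g^{2}\right) = 16 + 2 g + 2 g^{2}$)
$T = -197104$ ($T = \left(16 + 2 \cdot 0 + 2 \cdot 0^{2}\right) \left(-12319\right) = \left(16 + 0 + 2 \cdot 0\right) \left(-12319\right) = \left(16 + 0 + 0\right) \left(-12319\right) = 16 \left(-12319\right) = -197104$)
$- T = \left(-1\right) \left(-197104\right) = 197104$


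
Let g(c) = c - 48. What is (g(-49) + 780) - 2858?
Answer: -2175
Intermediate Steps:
g(c) = -48 + c
(g(-49) + 780) - 2858 = ((-48 - 49) + 780) - 2858 = (-97 + 780) - 2858 = 683 - 2858 = -2175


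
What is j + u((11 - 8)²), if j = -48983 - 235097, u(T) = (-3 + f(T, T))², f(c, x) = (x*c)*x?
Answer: 242996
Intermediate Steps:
f(c, x) = c*x² (f(c, x) = (c*x)*x = c*x²)
u(T) = (-3 + T³)² (u(T) = (-3 + T*T²)² = (-3 + T³)²)
j = -284080
j + u((11 - 8)²) = -284080 + (-3 + ((11 - 8)²)³)² = -284080 + (-3 + (3²)³)² = -284080 + (-3 + 9³)² = -284080 + (-3 + 729)² = -284080 + 726² = -284080 + 527076 = 242996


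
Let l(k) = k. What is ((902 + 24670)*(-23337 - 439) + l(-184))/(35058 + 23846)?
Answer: -76000007/7363 ≈ -10322.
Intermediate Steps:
((902 + 24670)*(-23337 - 439) + l(-184))/(35058 + 23846) = ((902 + 24670)*(-23337 - 439) - 184)/(35058 + 23846) = (25572*(-23776) - 184)/58904 = (-607999872 - 184)*(1/58904) = -608000056*1/58904 = -76000007/7363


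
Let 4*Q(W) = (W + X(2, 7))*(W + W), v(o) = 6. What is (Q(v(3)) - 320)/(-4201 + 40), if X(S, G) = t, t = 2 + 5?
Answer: 281/4161 ≈ 0.067532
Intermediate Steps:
t = 7
X(S, G) = 7
Q(W) = W*(7 + W)/2 (Q(W) = ((W + 7)*(W + W))/4 = ((7 + W)*(2*W))/4 = (2*W*(7 + W))/4 = W*(7 + W)/2)
(Q(v(3)) - 320)/(-4201 + 40) = ((1/2)*6*(7 + 6) - 320)/(-4201 + 40) = ((1/2)*6*13 - 320)/(-4161) = (39 - 320)*(-1/4161) = -281*(-1/4161) = 281/4161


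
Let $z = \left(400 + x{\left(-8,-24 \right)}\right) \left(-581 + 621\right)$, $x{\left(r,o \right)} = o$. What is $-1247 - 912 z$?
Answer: $-13717727$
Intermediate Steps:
$z = 15040$ ($z = \left(400 - 24\right) \left(-581 + 621\right) = 376 \cdot 40 = 15040$)
$-1247 - 912 z = -1247 - 13716480 = -13717727$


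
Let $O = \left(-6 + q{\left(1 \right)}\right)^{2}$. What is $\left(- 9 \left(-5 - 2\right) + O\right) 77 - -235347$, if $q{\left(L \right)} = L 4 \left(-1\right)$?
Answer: $247898$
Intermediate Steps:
$q{\left(L \right)} = - 4 L$ ($q{\left(L \right)} = 4 L \left(-1\right) = - 4 L$)
$O = 100$ ($O = \left(-6 - 4\right)^{2} = \left(-10\right)^{2} = 100$)
$\left(- 9 \left(-5 - 2\right) + O\right) 77 - -235347 = \left(- 9 \left(-5 - 2\right) + 100\right) 77 - -235347 = \left(\left(-9\right) \left(-7\right) + 100\right) 77 + 235347 = \left(63 + 100\right) 77 + 235347 = 163 \cdot 77 + 235347 = 12551 + 235347 = 247898$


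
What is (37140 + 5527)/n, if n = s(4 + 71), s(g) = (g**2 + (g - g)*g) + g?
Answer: 42667/5700 ≈ 7.4854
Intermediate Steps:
s(g) = g + g**2 (s(g) = (g**2 + 0*g) + g = (g**2 + 0) + g = g**2 + g = g + g**2)
n = 5700 (n = (4 + 71)*(1 + (4 + 71)) = 75*(1 + 75) = 75*76 = 5700)
(37140 + 5527)/n = (37140 + 5527)/5700 = 42667*(1/5700) = 42667/5700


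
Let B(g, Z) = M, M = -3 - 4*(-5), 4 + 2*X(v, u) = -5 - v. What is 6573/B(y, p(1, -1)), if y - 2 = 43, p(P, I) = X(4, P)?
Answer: 6573/17 ≈ 386.65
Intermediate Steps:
X(v, u) = -9/2 - v/2 (X(v, u) = -2 + (-5 - v)/2 = -2 + (-5/2 - v/2) = -9/2 - v/2)
p(P, I) = -13/2 (p(P, I) = -9/2 - ½*4 = -9/2 - 2 = -13/2)
y = 45 (y = 2 + 43 = 45)
M = 17 (M = -3 + 20 = 17)
B(g, Z) = 17
6573/B(y, p(1, -1)) = 6573/17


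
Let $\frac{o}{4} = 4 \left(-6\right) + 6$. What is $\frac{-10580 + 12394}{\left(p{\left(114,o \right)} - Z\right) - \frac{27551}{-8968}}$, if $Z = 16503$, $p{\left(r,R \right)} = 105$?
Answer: $- \frac{16267952}{147029713} \approx -0.11064$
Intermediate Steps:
$o = -72$ ($o = 4 \left(4 \left(-6\right) + 6\right) = 4 \left(-24 + 6\right) = 4 \left(-18\right) = -72$)
$\frac{-10580 + 12394}{\left(p{\left(114,o \right)} - Z\right) - \frac{27551}{-8968}} = \frac{-10580 + 12394}{\left(105 - 16503\right) - \frac{27551}{-8968}} = \frac{1814}{\left(105 - 16503\right) - - \frac{27551}{8968}} = \frac{1814}{-16398 + \frac{27551}{8968}} = \frac{1814}{- \frac{147029713}{8968}} = 1814 \left(- \frac{8968}{147029713}\right) = - \frac{16267952}{147029713}$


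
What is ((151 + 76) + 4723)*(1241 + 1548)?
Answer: 13805550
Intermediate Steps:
((151 + 76) + 4723)*(1241 + 1548) = (227 + 4723)*2789 = 4950*2789 = 13805550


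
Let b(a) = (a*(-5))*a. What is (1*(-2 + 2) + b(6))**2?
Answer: 32400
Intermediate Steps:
b(a) = -5*a**2 (b(a) = (-5*a)*a = -5*a**2)
(1*(-2 + 2) + b(6))**2 = (1*(-2 + 2) - 5*6**2)**2 = (1*0 - 5*36)**2 = (0 - 180)**2 = (-180)**2 = 32400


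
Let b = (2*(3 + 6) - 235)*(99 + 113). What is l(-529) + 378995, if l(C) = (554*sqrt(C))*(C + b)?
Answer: 378995 - 592923486*I ≈ 3.79e+5 - 5.9292e+8*I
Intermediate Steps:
b = -46004 (b = (2*9 - 235)*212 = (18 - 235)*212 = -217*212 = -46004)
l(C) = 554*sqrt(C)*(-46004 + C) (l(C) = (554*sqrt(C))*(C - 46004) = (554*sqrt(C))*(-46004 + C) = 554*sqrt(C)*(-46004 + C))
l(-529) + 378995 = 554*sqrt(-529)*(-46004 - 529) + 378995 = 554*(23*I)*(-46533) + 378995 = -592923486*I + 378995 = 378995 - 592923486*I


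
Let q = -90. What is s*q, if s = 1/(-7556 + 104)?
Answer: 5/414 ≈ 0.012077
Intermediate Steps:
s = -1/7452 (s = 1/(-7452) = -1/7452 ≈ -0.00013419)
s*q = -1/7452*(-90) = 5/414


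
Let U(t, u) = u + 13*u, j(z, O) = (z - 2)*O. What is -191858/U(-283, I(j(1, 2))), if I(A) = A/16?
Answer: 767432/7 ≈ 1.0963e+5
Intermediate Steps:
j(z, O) = O*(-2 + z) (j(z, O) = (-2 + z)*O = O*(-2 + z))
I(A) = A/16 (I(A) = A*(1/16) = A/16)
U(t, u) = 14*u
-191858/U(-283, I(j(1, 2))) = -191858*4/(7*(-2 + 1)) = -191858/(14*((2*(-1))/16)) = -191858/(14*((1/16)*(-2))) = -191858/(14*(-⅛)) = -191858/(-7/4) = -191858*(-4/7) = 767432/7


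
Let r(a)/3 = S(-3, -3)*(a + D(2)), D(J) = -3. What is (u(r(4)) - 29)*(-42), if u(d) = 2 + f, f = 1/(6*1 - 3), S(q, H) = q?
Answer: 1120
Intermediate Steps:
r(a) = 27 - 9*a (r(a) = 3*(-3*(a - 3)) = 3*(-3*(-3 + a)) = 3*(9 - 3*a) = 27 - 9*a)
f = ⅓ (f = 1/(6 - 3) = 1/3 = ⅓ ≈ 0.33333)
u(d) = 7/3 (u(d) = 2 + ⅓ = 7/3)
(u(r(4)) - 29)*(-42) = (7/3 - 29)*(-42) = -80/3*(-42) = 1120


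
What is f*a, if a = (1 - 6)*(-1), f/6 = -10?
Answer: -300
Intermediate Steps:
f = -60 (f = 6*(-10) = -60)
a = 5 (a = -5*(-1) = 5)
f*a = -60*5 = -300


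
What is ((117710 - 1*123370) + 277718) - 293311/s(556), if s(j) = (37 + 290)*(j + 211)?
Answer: 68234301611/250809 ≈ 2.7206e+5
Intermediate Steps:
s(j) = 68997 + 327*j (s(j) = 327*(211 + j) = 68997 + 327*j)
((117710 - 1*123370) + 277718) - 293311/s(556) = ((117710 - 1*123370) + 277718) - 293311/(68997 + 327*556) = ((117710 - 123370) + 277718) - 293311/(68997 + 181812) = (-5660 + 277718) - 293311/250809 = 272058 - 293311*1/250809 = 272058 - 293311/250809 = 68234301611/250809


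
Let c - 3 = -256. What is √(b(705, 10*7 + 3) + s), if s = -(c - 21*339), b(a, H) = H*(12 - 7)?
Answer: √7737 ≈ 87.960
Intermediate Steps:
c = -253 (c = 3 - 256 = -253)
b(a, H) = 5*H (b(a, H) = H*5 = 5*H)
s = 7372 (s = -(-253 - 21*339) = -(-253 - 7119) = -1*(-7372) = 7372)
√(b(705, 10*7 + 3) + s) = √(5*(10*7 + 3) + 7372) = √(5*(70 + 3) + 7372) = √(5*73 + 7372) = √(365 + 7372) = √7737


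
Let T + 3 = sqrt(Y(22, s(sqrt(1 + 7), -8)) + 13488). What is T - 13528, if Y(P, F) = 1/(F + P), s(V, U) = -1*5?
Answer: -13531 + sqrt(3898049)/17 ≈ -13415.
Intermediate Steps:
s(V, U) = -5
T = -3 + sqrt(3898049)/17 (T = -3 + sqrt(1/(-5 + 22) + 13488) = -3 + sqrt(1/17 + 13488) = -3 + sqrt(229297/17) = -3 + sqrt(3898049)/17 ≈ 113.14)
T - 13528 = (-3 + sqrt(3898049)/17) - 13528 = -13531 + sqrt(3898049)/17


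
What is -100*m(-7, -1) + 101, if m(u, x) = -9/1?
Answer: 1001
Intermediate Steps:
m(u, x) = -9 (m(u, x) = -9*1 = -9)
-100*m(-7, -1) + 101 = -100*(-9) + 101 = 900 + 101 = 1001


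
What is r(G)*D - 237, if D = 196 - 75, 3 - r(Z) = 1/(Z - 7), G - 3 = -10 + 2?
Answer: 1633/12 ≈ 136.08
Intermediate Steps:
G = -5 (G = 3 + (-10 + 2) = 3 - 8 = -5)
r(Z) = 3 - 1/(-7 + Z) (r(Z) = 3 - 1/(Z - 7) = 3 - 1/(-7 + Z))
D = 121
r(G)*D - 237 = ((-22 + 3*(-5))/(-7 - 5))*121 - 237 = ((-22 - 15)/(-12))*121 - 237 = -1/12*(-37)*121 - 237 = (37/12)*121 - 237 = 4477/12 - 237 = 1633/12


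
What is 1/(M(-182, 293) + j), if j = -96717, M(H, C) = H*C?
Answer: -1/150043 ≈ -6.6648e-6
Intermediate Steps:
M(H, C) = C*H
1/(M(-182, 293) + j) = 1/(293*(-182) - 96717) = 1/(-53326 - 96717) = 1/(-150043) = -1/150043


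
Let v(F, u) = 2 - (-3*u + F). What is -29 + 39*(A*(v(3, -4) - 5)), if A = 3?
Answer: -2135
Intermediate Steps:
v(F, u) = 2 - F + 3*u (v(F, u) = 2 - (F - 3*u) = 2 + (-F + 3*u) = 2 - F + 3*u)
-29 + 39*(A*(v(3, -4) - 5)) = -29 + 39*(3*((2 - 1*3 + 3*(-4)) - 5)) = -29 + 39*(3*((2 - 3 - 12) - 5)) = -29 + 39*(3*(-13 - 5)) = -29 + 39*(3*(-18)) = -29 + 39*(-54) = -29 - 2106 = -2135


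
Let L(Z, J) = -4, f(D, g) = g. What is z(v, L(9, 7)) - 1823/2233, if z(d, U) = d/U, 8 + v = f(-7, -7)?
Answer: 26203/8932 ≈ 2.9336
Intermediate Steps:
v = -15 (v = -8 - 7 = -15)
z(v, L(9, 7)) - 1823/2233 = -15/(-4) - 1823/2233 = -15*(-¼) - 1823*1/2233 = 15/4 - 1823/2233 = 26203/8932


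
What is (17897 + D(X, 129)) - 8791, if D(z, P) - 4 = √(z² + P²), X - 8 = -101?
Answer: 9110 + 3*√2810 ≈ 9269.0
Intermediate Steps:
X = -93 (X = 8 - 101 = -93)
D(z, P) = 4 + √(P² + z²) (D(z, P) = 4 + √(z² + P²) = 4 + √(P² + z²))
(17897 + D(X, 129)) - 8791 = (17897 + (4 + √(129² + (-93)²))) - 8791 = (17897 + (4 + √(16641 + 8649))) - 8791 = (17897 + (4 + √25290)) - 8791 = (17897 + (4 + 3*√2810)) - 8791 = (17901 + 3*√2810) - 8791 = 9110 + 3*√2810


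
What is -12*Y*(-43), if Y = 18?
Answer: 9288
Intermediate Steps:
-12*Y*(-43) = -12*18*(-43) = -216*(-43) = 9288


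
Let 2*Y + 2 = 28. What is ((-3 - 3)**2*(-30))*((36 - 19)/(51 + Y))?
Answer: -2295/8 ≈ -286.88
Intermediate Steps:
Y = 13 (Y = -1 + (1/2)*28 = -1 + 14 = 13)
((-3 - 3)**2*(-30))*((36 - 19)/(51 + Y)) = ((-3 - 3)**2*(-30))*((36 - 19)/(51 + 13)) = ((-6)**2*(-30))*(17/64) = (36*(-30))*(17*(1/64)) = -1080*17/64 = -2295/8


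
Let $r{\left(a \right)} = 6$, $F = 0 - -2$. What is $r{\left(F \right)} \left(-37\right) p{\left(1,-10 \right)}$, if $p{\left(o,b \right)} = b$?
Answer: $2220$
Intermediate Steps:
$F = 2$ ($F = 0 + 2 = 2$)
$r{\left(F \right)} \left(-37\right) p{\left(1,-10 \right)} = 6 \left(-37\right) \left(-10\right) = \left(-222\right) \left(-10\right) = 2220$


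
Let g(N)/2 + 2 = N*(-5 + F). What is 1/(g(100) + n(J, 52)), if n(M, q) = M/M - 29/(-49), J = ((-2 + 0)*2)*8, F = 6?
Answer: 49/9682 ≈ 0.0050609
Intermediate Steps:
J = -32 (J = -2*2*8 = -4*8 = -32)
n(M, q) = 78/49 (n(M, q) = 1 - 29*(-1/49) = 1 + 29/49 = 78/49)
g(N) = -4 + 2*N (g(N) = -4 + 2*(N*(-5 + 6)) = -4 + 2*(N*1) = -4 + 2*N)
1/(g(100) + n(J, 52)) = 1/((-4 + 2*100) + 78/49) = 1/((-4 + 200) + 78/49) = 1/(196 + 78/49) = 1/(9682/49) = 49/9682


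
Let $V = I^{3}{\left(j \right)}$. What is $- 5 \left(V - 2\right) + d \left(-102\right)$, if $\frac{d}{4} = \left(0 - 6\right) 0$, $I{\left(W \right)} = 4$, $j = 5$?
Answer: $-310$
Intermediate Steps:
$d = 0$ ($d = 4 \left(0 - 6\right) 0 = 4 \left(\left(-6\right) 0\right) = 4 \cdot 0 = 0$)
$V = 64$ ($V = 4^{3} = 64$)
$- 5 \left(V - 2\right) + d \left(-102\right) = - 5 \left(64 - 2\right) + 0 \left(-102\right) = \left(-5\right) 62 + 0 = -310 + 0 = -310$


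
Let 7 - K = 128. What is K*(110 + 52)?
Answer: -19602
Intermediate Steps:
K = -121 (K = 7 - 1*128 = 7 - 128 = -121)
K*(110 + 52) = -121*(110 + 52) = -121*162 = -19602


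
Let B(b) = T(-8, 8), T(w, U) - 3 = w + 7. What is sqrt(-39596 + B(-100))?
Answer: I*sqrt(39594) ≈ 198.98*I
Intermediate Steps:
T(w, U) = 10 + w (T(w, U) = 3 + (w + 7) = 3 + (7 + w) = 10 + w)
B(b) = 2 (B(b) = 10 - 8 = 2)
sqrt(-39596 + B(-100)) = sqrt(-39596 + 2) = sqrt(-39594) = I*sqrt(39594)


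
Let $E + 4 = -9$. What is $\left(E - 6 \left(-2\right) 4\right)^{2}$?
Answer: $1225$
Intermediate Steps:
$E = -13$ ($E = -4 - 9 = -13$)
$\left(E - 6 \left(-2\right) 4\right)^{2} = \left(-13 - 6 \left(-2\right) 4\right)^{2} = \left(-13 - \left(-12\right) 4\right)^{2} = \left(-13 - -48\right)^{2} = \left(-13 + 48\right)^{2} = 35^{2} = 1225$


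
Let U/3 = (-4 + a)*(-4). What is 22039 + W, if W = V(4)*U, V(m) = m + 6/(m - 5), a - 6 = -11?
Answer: 21823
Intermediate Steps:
a = -5 (a = 6 - 11 = -5)
V(m) = m + 6/(-5 + m)
U = 108 (U = 3*((-4 - 5)*(-4)) = 3*(-9*(-4)) = 3*36 = 108)
W = -216 (W = ((6 + 4² - 5*4)/(-5 + 4))*108 = ((6 + 16 - 20)/(-1))*108 = -1*2*108 = -2*108 = -216)
22039 + W = 22039 - 216 = 21823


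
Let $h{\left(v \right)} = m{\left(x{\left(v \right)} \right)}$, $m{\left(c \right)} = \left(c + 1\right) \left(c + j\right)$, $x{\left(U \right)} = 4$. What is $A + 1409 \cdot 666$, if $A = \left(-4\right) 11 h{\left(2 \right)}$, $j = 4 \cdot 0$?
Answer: $937514$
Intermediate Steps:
$j = 0$
$m{\left(c \right)} = c \left(1 + c\right)$ ($m{\left(c \right)} = \left(c + 1\right) \left(c + 0\right) = \left(1 + c\right) c = c \left(1 + c\right)$)
$h{\left(v \right)} = 20$ ($h{\left(v \right)} = 4 \left(1 + 4\right) = 4 \cdot 5 = 20$)
$A = -880$ ($A = \left(-4\right) 11 \cdot 20 = \left(-44\right) 20 = -880$)
$A + 1409 \cdot 666 = -880 + 1409 \cdot 666 = -880 + 938394 = 937514$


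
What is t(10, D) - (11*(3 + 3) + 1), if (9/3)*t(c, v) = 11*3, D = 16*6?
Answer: -56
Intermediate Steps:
D = 96
t(c, v) = 11 (t(c, v) = (11*3)/3 = (1/3)*33 = 11)
t(10, D) - (11*(3 + 3) + 1) = 11 - (11*(3 + 3) + 1) = 11 - (11*6 + 1) = 11 - (66 + 1) = 11 - 1*67 = 11 - 67 = -56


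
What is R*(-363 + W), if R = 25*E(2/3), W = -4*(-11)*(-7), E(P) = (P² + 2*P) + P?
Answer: -369050/9 ≈ -41006.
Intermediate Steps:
E(P) = P² + 3*P
W = -308 (W = 44*(-7) = -308)
R = 550/9 (R = 25*((2/3)*(3 + 2/3)) = 25*((2*(⅓))*(3 + 2*(⅓))) = 25*(2*(3 + ⅔)/3) = 25*((⅔)*(11/3)) = 25*(22/9) = 550/9 ≈ 61.111)
R*(-363 + W) = 550*(-363 - 308)/9 = (550/9)*(-671) = -369050/9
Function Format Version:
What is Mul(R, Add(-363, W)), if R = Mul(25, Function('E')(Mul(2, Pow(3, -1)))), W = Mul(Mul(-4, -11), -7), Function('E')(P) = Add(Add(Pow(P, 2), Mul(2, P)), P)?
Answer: Rational(-369050, 9) ≈ -41006.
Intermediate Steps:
Function('E')(P) = Add(Pow(P, 2), Mul(3, P))
W = -308 (W = Mul(44, -7) = -308)
R = Rational(550, 9) (R = Mul(25, Mul(Mul(2, Pow(3, -1)), Add(3, Mul(2, Pow(3, -1))))) = Mul(25, Mul(Mul(2, Rational(1, 3)), Add(3, Mul(2, Rational(1, 3))))) = Mul(25, Mul(Rational(2, 3), Add(3, Rational(2, 3)))) = Mul(25, Mul(Rational(2, 3), Rational(11, 3))) = Mul(25, Rational(22, 9)) = Rational(550, 9) ≈ 61.111)
Mul(R, Add(-363, W)) = Mul(Rational(550, 9), Add(-363, -308)) = Mul(Rational(550, 9), -671) = Rational(-369050, 9)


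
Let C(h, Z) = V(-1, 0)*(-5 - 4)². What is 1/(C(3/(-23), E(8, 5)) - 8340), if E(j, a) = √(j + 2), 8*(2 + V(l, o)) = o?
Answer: -1/8502 ≈ -0.00011762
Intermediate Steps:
V(l, o) = -2 + o/8
E(j, a) = √(2 + j)
C(h, Z) = -162 (C(h, Z) = (-2 + (⅛)*0)*(-5 - 4)² = (-2 + 0)*(-9)² = -2*81 = -162)
1/(C(3/(-23), E(8, 5)) - 8340) = 1/(-162 - 8340) = 1/(-8502) = -1/8502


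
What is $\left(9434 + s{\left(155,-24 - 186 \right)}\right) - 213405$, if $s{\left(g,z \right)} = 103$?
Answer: $-203868$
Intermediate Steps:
$\left(9434 + s{\left(155,-24 - 186 \right)}\right) - 213405 = \left(9434 + 103\right) - 213405 = 9537 - 213405 = -203868$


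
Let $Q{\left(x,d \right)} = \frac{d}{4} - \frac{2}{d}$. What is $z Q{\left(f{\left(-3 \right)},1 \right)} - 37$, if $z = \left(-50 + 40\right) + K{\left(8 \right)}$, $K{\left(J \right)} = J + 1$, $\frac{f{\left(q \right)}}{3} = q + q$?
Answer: $- \frac{141}{4} \approx -35.25$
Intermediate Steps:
$f{\left(q \right)} = 6 q$ ($f{\left(q \right)} = 3 \left(q + q\right) = 3 \cdot 2 q = 6 q$)
$K{\left(J \right)} = 1 + J$
$z = -1$ ($z = \left(-50 + 40\right) + \left(1 + 8\right) = -10 + 9 = -1$)
$Q{\left(x,d \right)} = - \frac{2}{d} + \frac{d}{4}$ ($Q{\left(x,d \right)} = d \frac{1}{4} - \frac{2}{d} = \frac{d}{4} - \frac{2}{d} = - \frac{2}{d} + \frac{d}{4}$)
$z Q{\left(f{\left(-3 \right)},1 \right)} - 37 = - (- \frac{2}{1} + \frac{1}{4} \cdot 1) - 37 = - (\left(-2\right) 1 + \frac{1}{4}) - 37 = - (-2 + \frac{1}{4}) - 37 = \left(-1\right) \left(- \frac{7}{4}\right) - 37 = \frac{7}{4} - 37 = - \frac{141}{4}$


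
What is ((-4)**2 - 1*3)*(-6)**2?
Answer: 468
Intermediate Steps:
((-4)**2 - 1*3)*(-6)**2 = (16 - 3)*36 = 13*36 = 468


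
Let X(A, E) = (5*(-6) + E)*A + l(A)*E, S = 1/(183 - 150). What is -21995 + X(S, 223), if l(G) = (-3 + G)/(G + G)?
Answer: -1086233/33 ≈ -32916.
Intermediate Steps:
l(G) = (-3 + G)/(2*G) (l(G) = (-3 + G)/((2*G)) = (-3 + G)*(1/(2*G)) = (-3 + G)/(2*G))
S = 1/33 ≈ 0.030303
X(A, E) = A*(-30 + E) + E*(-3 + A)/(2*A) (X(A, E) = (5*(-6) + E)*A + ((-3 + A)/(2*A))*E = (-30 + E)*A + E*(-3 + A)/(2*A) = A*(-30 + E) + E*(-3 + A)/(2*A))
-21995 + X(S, 223) = -21995 + (223*(-3 + 1/33) + 2*(1/33)**2*(-30 + 223))/(2*(1/33)) = -21995 + (1/2)*33*(223*(-98/33) + 2*(1/1089)*193) = -21995 + (1/2)*33*(-21854/33 + 386/1089) = -21995 + (1/2)*33*(-720796/1089) = -21995 - 360398/33 = -1086233/33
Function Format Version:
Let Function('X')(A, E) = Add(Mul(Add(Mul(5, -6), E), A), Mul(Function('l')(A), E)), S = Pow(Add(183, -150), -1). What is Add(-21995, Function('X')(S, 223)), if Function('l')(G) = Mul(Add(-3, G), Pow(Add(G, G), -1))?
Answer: Rational(-1086233, 33) ≈ -32916.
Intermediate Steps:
Function('l')(G) = Mul(Rational(1, 2), Pow(G, -1), Add(-3, G)) (Function('l')(G) = Mul(Add(-3, G), Pow(Mul(2, G), -1)) = Mul(Add(-3, G), Mul(Rational(1, 2), Pow(G, -1))) = Mul(Rational(1, 2), Pow(G, -1), Add(-3, G)))
S = Rational(1, 33) (S = Pow(33, -1) = Rational(1, 33) ≈ 0.030303)
Function('X')(A, E) = Add(Mul(A, Add(-30, E)), Mul(Rational(1, 2), E, Pow(A, -1), Add(-3, A))) (Function('X')(A, E) = Add(Mul(Add(Mul(5, -6), E), A), Mul(Mul(Rational(1, 2), Pow(A, -1), Add(-3, A)), E)) = Add(Mul(Add(-30, E), A), Mul(Rational(1, 2), E, Pow(A, -1), Add(-3, A))) = Add(Mul(A, Add(-30, E)), Mul(Rational(1, 2), E, Pow(A, -1), Add(-3, A))))
Add(-21995, Function('X')(S, 223)) = Add(-21995, Mul(Rational(1, 2), Pow(Rational(1, 33), -1), Add(Mul(223, Add(-3, Rational(1, 33))), Mul(2, Pow(Rational(1, 33), 2), Add(-30, 223))))) = Add(-21995, Mul(Rational(1, 2), 33, Add(Mul(223, Rational(-98, 33)), Mul(2, Rational(1, 1089), 193)))) = Add(-21995, Mul(Rational(1, 2), 33, Add(Rational(-21854, 33), Rational(386, 1089)))) = Add(-21995, Mul(Rational(1, 2), 33, Rational(-720796, 1089))) = Add(-21995, Rational(-360398, 33)) = Rational(-1086233, 33)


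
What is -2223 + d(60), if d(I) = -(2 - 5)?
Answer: -2220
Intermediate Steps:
d(I) = 3 (d(I) = -1*(-3) = 3)
-2223 + d(60) = -2223 + 3 = -2220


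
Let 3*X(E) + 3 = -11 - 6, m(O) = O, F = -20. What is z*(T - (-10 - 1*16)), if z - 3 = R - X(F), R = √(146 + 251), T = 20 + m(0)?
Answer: 1334/3 + 46*√397 ≈ 1361.2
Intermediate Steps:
X(E) = -20/3 (X(E) = -1 + (-11 - 6)/3 = -1 + (⅓)*(-17) = -1 - 17/3 = -20/3)
T = 20 (T = 20 + 0 = 20)
R = √397 ≈ 19.925
z = 29/3 + √397 (z = 3 + (√397 - 1*(-20/3)) = 3 + (√397 + 20/3) = 3 + (20/3 + √397) = 29/3 + √397 ≈ 29.592)
z*(T - (-10 - 1*16)) = (29/3 + √397)*(20 - (-10 - 1*16)) = (29/3 + √397)*(20 - (-10 - 16)) = (29/3 + √397)*(20 - 1*(-26)) = (29/3 + √397)*(20 + 26) = (29/3 + √397)*46 = 1334/3 + 46*√397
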